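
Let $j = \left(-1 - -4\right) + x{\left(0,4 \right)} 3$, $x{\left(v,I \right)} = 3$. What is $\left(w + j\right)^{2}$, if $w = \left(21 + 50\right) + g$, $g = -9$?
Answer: $5476$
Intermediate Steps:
$w = 62$ ($w = \left(21 + 50\right) - 9 = 71 - 9 = 62$)
$j = 12$ ($j = \left(-1 - -4\right) + 3 \cdot 3 = \left(-1 + 4\right) + 9 = 3 + 9 = 12$)
$\left(w + j\right)^{2} = \left(62 + 12\right)^{2} = 74^{2} = 5476$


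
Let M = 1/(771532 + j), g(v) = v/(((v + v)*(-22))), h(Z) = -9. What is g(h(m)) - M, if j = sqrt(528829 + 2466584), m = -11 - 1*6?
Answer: -595292579019/26191379790884 + sqrt(2995413)/595258631611 ≈ -0.022729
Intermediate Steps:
m = -17 (m = -11 - 6 = -17)
j = sqrt(2995413) ≈ 1730.7
g(v) = -1/44 (g(v) = v/(((2*v)*(-22))) = v/((-44*v)) = v*(-1/(44*v)) = -1/44)
M = 1/(771532 + sqrt(2995413)) ≈ 1.2932e-6
g(h(m)) - M = -1/44 - (771532/595258631611 - sqrt(2995413)/595258631611) = -1/44 + (-771532/595258631611 + sqrt(2995413)/595258631611) = -595292579019/26191379790884 + sqrt(2995413)/595258631611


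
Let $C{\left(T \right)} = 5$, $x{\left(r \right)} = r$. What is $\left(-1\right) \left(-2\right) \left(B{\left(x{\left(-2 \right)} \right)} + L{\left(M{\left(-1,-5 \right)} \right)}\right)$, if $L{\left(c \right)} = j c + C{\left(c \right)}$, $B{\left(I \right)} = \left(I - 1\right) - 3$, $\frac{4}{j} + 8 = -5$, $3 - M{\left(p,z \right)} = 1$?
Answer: $- \frac{42}{13} \approx -3.2308$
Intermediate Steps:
$M{\left(p,z \right)} = 2$ ($M{\left(p,z \right)} = 3 - 1 = 2$)
$j = - \frac{4}{13}$ ($j = \frac{4}{-8 - 5} = \frac{4}{-13} = 4 \left(- \frac{1}{13}\right) = - \frac{4}{13} \approx -0.30769$)
$B{\left(I \right)} = -4 + I$ ($B{\left(I \right)} = \left(-1 + I\right) - 3 = -4 + I$)
$L{\left(c \right)} = 5 - \frac{4 c}{13}$ ($L{\left(c \right)} = - \frac{4 c}{13} + 5 = 5 - \frac{4 c}{13}$)
$\left(-1\right) \left(-2\right) \left(B{\left(x{\left(-2 \right)} \right)} + L{\left(M{\left(-1,-5 \right)} \right)}\right) = \left(-1\right) \left(-2\right) \left(\left(-4 - 2\right) + \left(5 - \frac{8}{13}\right)\right) = 2 \left(-6 + \left(5 - \frac{8}{13}\right)\right) = 2 \left(-6 + \frac{57}{13}\right) = 2 \left(- \frac{21}{13}\right) = - \frac{42}{13}$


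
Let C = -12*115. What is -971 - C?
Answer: 409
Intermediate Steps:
C = -1380
-971 - C = -971 - 1*(-1380) = -971 + 1380 = 409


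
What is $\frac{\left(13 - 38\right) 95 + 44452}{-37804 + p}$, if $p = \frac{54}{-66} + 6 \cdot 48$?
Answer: $- \frac{66121}{58955} \approx -1.1215$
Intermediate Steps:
$p = \frac{3159}{11}$ ($p = 54 \left(- \frac{1}{66}\right) + 288 = - \frac{9}{11} + 288 = \frac{3159}{11} \approx 287.18$)
$\frac{\left(13 - 38\right) 95 + 44452}{-37804 + p} = \frac{\left(13 - 38\right) 95 + 44452}{-37804 + \frac{3159}{11}} = \frac{\left(-25\right) 95 + 44452}{- \frac{412685}{11}} = \left(-2375 + 44452\right) \left(- \frac{11}{412685}\right) = 42077 \left(- \frac{11}{412685}\right) = - \frac{66121}{58955}$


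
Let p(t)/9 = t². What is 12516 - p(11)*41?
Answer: -32133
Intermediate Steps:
p(t) = 9*t²
12516 - p(11)*41 = 12516 - 9*11²*41 = 12516 - 9*121*41 = 12516 - 1089*41 = 12516 - 1*44649 = 12516 - 44649 = -32133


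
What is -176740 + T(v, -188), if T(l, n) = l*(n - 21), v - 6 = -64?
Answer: -164618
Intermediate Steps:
v = -58 (v = 6 - 64 = -58)
T(l, n) = l*(-21 + n)
-176740 + T(v, -188) = -176740 - 58*(-21 - 188) = -176740 - 58*(-209) = -176740 + 12122 = -164618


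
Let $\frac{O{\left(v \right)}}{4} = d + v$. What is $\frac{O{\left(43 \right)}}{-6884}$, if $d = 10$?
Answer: $- \frac{53}{1721} \approx -0.030796$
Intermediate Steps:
$O{\left(v \right)} = 40 + 4 v$ ($O{\left(v \right)} = 4 \left(10 + v\right) = 40 + 4 v$)
$\frac{O{\left(43 \right)}}{-6884} = \frac{40 + 4 \cdot 43}{-6884} = \left(40 + 172\right) \left(- \frac{1}{6884}\right) = 212 \left(- \frac{1}{6884}\right) = - \frac{53}{1721}$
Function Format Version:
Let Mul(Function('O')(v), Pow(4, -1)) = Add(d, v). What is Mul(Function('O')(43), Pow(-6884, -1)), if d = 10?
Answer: Rational(-53, 1721) ≈ -0.030796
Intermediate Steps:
Function('O')(v) = Add(40, Mul(4, v)) (Function('O')(v) = Mul(4, Add(10, v)) = Add(40, Mul(4, v)))
Mul(Function('O')(43), Pow(-6884, -1)) = Mul(Add(40, Mul(4, 43)), Pow(-6884, -1)) = Mul(Add(40, 172), Rational(-1, 6884)) = Mul(212, Rational(-1, 6884)) = Rational(-53, 1721)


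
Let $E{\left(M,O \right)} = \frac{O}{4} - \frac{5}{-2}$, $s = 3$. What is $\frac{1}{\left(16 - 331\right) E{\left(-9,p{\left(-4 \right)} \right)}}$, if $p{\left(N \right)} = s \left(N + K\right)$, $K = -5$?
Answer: $\frac{4}{5355} \approx 0.00074697$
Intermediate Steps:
$p{\left(N \right)} = -15 + 3 N$ ($p{\left(N \right)} = 3 \left(N - 5\right) = 3 \left(-5 + N\right) = -15 + 3 N$)
$E{\left(M,O \right)} = \frac{5}{2} + \frac{O}{4}$ ($E{\left(M,O \right)} = O \frac{1}{4} - - \frac{5}{2} = \frac{O}{4} + \frac{5}{2} = \frac{5}{2} + \frac{O}{4}$)
$\frac{1}{\left(16 - 331\right) E{\left(-9,p{\left(-4 \right)} \right)}} = \frac{1}{\left(16 - 331\right) \left(\frac{5}{2} + \frac{-15 + 3 \left(-4\right)}{4}\right)} = \frac{1}{\left(16 - 331\right) \left(\frac{5}{2} + \frac{-15 - 12}{4}\right)} = \frac{1}{\left(-315\right) \left(\frac{5}{2} + \frac{1}{4} \left(-27\right)\right)} = \frac{1}{\left(-315\right) \left(\frac{5}{2} - \frac{27}{4}\right)} = \frac{1}{\left(-315\right) \left(- \frac{17}{4}\right)} = \frac{1}{\frac{5355}{4}} = \frac{4}{5355}$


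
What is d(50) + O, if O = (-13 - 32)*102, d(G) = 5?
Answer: -4585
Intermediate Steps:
O = -4590 (O = -45*102 = -4590)
d(50) + O = 5 - 4590 = -4585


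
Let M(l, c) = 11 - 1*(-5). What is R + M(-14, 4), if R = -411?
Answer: -395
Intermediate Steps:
M(l, c) = 16 (M(l, c) = 11 + 5 = 16)
R + M(-14, 4) = -411 + 16 = -395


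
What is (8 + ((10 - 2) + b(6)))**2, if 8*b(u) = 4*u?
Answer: 361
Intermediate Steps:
b(u) = u/2 (b(u) = (4*u)/8 = u/2)
(8 + ((10 - 2) + b(6)))**2 = (8 + ((10 - 2) + (1/2)*6))**2 = (8 + (8 + 3))**2 = (8 + 11)**2 = 19**2 = 361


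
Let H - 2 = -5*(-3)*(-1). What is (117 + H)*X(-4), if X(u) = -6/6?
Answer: -104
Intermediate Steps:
H = -13 (H = 2 - 5*(-3)*(-1) = 2 + 15*(-1) = 2 - 15 = -13)
X(u) = -1 (X(u) = -6*1/6 = -1)
(117 + H)*X(-4) = (117 - 13)*(-1) = 104*(-1) = -104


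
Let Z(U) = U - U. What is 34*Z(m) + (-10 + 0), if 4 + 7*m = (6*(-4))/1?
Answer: -10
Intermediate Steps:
m = -4 (m = -4/7 + ((6*(-4))/1)/7 = -4/7 + (-24*1)/7 = -4/7 + (⅐)*(-24) = -4/7 - 24/7 = -4)
Z(U) = 0
34*Z(m) + (-10 + 0) = 34*0 + (-10 + 0) = 0 - 10 = -10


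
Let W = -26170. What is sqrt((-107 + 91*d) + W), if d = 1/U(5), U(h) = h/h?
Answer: I*sqrt(26186) ≈ 161.82*I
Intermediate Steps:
U(h) = 1
d = 1 (d = 1/1 = 1)
sqrt((-107 + 91*d) + W) = sqrt((-107 + 91*1) - 26170) = sqrt((-107 + 91) - 26170) = sqrt(-16 - 26170) = sqrt(-26186) = I*sqrt(26186)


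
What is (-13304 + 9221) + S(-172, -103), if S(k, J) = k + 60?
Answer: -4195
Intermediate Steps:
S(k, J) = 60 + k
(-13304 + 9221) + S(-172, -103) = (-13304 + 9221) + (60 - 172) = -4083 - 112 = -4195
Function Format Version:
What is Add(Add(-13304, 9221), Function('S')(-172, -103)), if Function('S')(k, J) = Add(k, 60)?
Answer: -4195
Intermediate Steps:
Function('S')(k, J) = Add(60, k)
Add(Add(-13304, 9221), Function('S')(-172, -103)) = Add(Add(-13304, 9221), Add(60, -172)) = Add(-4083, -112) = -4195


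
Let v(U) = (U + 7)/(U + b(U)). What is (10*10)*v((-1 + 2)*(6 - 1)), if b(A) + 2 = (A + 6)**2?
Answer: 300/31 ≈ 9.6774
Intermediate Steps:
b(A) = -2 + (6 + A)**2 (b(A) = -2 + (A + 6)**2 = -2 + (6 + A)**2)
v(U) = (7 + U)/(-2 + U + (6 + U)**2) (v(U) = (U + 7)/(U + (-2 + (6 + U)**2)) = (7 + U)/(-2 + U + (6 + U)**2))
(10*10)*v((-1 + 2)*(6 - 1)) = (10*10)*((7 + (-1 + 2)*(6 - 1))/(-2 + (-1 + 2)*(6 - 1) + (6 + (-1 + 2)*(6 - 1))**2)) = 100*((7 + 1*5)/(-2 + 1*5 + (6 + 1*5)**2)) = 100*((7 + 5)/(-2 + 5 + (6 + 5)**2)) = 100*(12/(-2 + 5 + 11**2)) = 100*(12/(-2 + 5 + 121)) = 100*(12/124) = 100*((1/124)*12) = 100*(3/31) = 300/31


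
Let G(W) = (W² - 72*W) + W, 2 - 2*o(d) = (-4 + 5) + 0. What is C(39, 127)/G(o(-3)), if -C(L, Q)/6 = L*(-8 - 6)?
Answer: -4368/47 ≈ -92.936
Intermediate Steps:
o(d) = ½ (o(d) = 1 - ((-4 + 5) + 0)/2 = 1 - (1 + 0)/2 = 1 - ½*1 = 1 - ½ = ½)
C(L, Q) = 84*L (C(L, Q) = -6*L*(-8 - 6) = -6*L*(-14) = -(-84)*L = 84*L)
G(W) = W² - 71*W
C(39, 127)/G(o(-3)) = (84*39)/(((-71 + ½)/2)) = 3276/(((½)*(-141/2))) = 3276/(-141/4) = 3276*(-4/141) = -4368/47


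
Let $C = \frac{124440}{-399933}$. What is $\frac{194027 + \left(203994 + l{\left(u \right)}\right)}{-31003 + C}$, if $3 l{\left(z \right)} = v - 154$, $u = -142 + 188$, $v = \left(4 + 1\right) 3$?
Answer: $- \frac{53054400788}{4133082413} \approx -12.837$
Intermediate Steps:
$v = 15$ ($v = 5 \cdot 3 = 15$)
$u = 46$
$C = - \frac{41480}{133311}$ ($C = 124440 \left(- \frac{1}{399933}\right) = - \frac{41480}{133311} \approx -0.31115$)
$l{\left(z \right)} = - \frac{139}{3}$ ($l{\left(z \right)} = \frac{15 - 154}{3} = \frac{1}{3} \left(-139\right) = - \frac{139}{3}$)
$\frac{194027 + \left(203994 + l{\left(u \right)}\right)}{-31003 + C} = \frac{194027 + \left(203994 - \frac{139}{3}\right)}{-31003 - \frac{41480}{133311}} = \frac{194027 + \frac{611843}{3}}{- \frac{4133082413}{133311}} = \frac{1193924}{3} \left(- \frac{133311}{4133082413}\right) = - \frac{53054400788}{4133082413}$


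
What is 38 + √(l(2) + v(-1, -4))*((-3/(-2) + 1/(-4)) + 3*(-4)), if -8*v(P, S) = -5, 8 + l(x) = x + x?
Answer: 38 - 129*I*√6/16 ≈ 38.0 - 19.749*I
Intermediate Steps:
l(x) = -8 + 2*x (l(x) = -8 + (x + x) = -8 + 2*x)
v(P, S) = 5/8 (v(P, S) = -⅛*(-5) = 5/8)
38 + √(l(2) + v(-1, -4))*((-3/(-2) + 1/(-4)) + 3*(-4)) = 38 + √((-8 + 2*2) + 5/8)*((-3/(-2) + 1/(-4)) + 3*(-4)) = 38 + √((-8 + 4) + 5/8)*((-3*(-½) + 1*(-¼)) - 12) = 38 + √(-4 + 5/8)*((3/2 - ¼) - 12) = 38 + √(-27/8)*(5/4 - 12) = 38 + (3*I*√6/4)*(-43/4) = 38 - 129*I*√6/16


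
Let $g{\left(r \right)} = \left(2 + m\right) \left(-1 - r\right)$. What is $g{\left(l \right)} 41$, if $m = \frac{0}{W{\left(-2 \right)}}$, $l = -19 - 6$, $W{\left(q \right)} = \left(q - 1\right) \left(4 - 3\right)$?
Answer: $1968$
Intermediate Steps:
$W{\left(q \right)} = -1 + q$ ($W{\left(q \right)} = \left(-1 + q\right) 1 = -1 + q$)
$l = -25$
$m = 0$ ($m = \frac{0}{-1 - 2} = \frac{0}{-3} = 0 \left(- \frac{1}{3}\right) = 0$)
$g{\left(r \right)} = -2 - 2 r$ ($g{\left(r \right)} = \left(2 + 0\right) \left(-1 - r\right) = 2 \left(-1 - r\right) = -2 - 2 r$)
$g{\left(l \right)} 41 = \left(-2 - -50\right) 41 = \left(-2 + 50\right) 41 = 48 \cdot 41 = 1968$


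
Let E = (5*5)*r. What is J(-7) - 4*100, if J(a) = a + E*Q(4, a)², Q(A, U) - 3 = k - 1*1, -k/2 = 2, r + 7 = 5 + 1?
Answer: -507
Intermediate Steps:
r = -1 (r = -7 + (5 + 1) = -7 + 6 = -1)
k = -4 (k = -2*2 = -4)
Q(A, U) = -2 (Q(A, U) = 3 + (-4 - 1*1) = 3 + (-4 - 1) = 3 - 5 = -2)
E = -25 (E = (5*5)*(-1) = 25*(-1) = -25)
J(a) = -100 + a (J(a) = a - 25*(-2)² = a - 25*4 = a - 100 = -100 + a)
J(-7) - 4*100 = (-100 - 7) - 4*100 = -107 - 400 = -507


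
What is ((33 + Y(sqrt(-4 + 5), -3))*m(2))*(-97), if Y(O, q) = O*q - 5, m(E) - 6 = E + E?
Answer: -24250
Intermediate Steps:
m(E) = 6 + 2*E (m(E) = 6 + (E + E) = 6 + 2*E)
Y(O, q) = -5 + O*q
((33 + Y(sqrt(-4 + 5), -3))*m(2))*(-97) = ((33 + (-5 + sqrt(-4 + 5)*(-3)))*(6 + 2*2))*(-97) = ((33 + (-5 + sqrt(1)*(-3)))*(6 + 4))*(-97) = ((33 + (-5 + 1*(-3)))*10)*(-97) = ((33 + (-5 - 3))*10)*(-97) = ((33 - 8)*10)*(-97) = (25*10)*(-97) = 250*(-97) = -24250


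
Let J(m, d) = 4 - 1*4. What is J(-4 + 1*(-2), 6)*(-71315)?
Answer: 0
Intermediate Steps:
J(m, d) = 0 (J(m, d) = 4 - 4 = 0)
J(-4 + 1*(-2), 6)*(-71315) = 0*(-71315) = 0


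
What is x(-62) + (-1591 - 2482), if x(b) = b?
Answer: -4135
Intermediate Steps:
x(-62) + (-1591 - 2482) = -62 + (-1591 - 2482) = -62 - 4073 = -4135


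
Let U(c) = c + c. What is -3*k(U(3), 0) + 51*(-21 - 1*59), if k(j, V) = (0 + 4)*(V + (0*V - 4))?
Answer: -4032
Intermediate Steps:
U(c) = 2*c
k(j, V) = -16 + 4*V (k(j, V) = 4*(V + (0 - 4)) = 4*(V - 4) = 4*(-4 + V) = -16 + 4*V)
-3*k(U(3), 0) + 51*(-21 - 1*59) = -3*(-16 + 4*0) + 51*(-21 - 1*59) = -3*(-16 + 0) + 51*(-21 - 59) = -3*(-16) + 51*(-80) = 48 - 4080 = -4032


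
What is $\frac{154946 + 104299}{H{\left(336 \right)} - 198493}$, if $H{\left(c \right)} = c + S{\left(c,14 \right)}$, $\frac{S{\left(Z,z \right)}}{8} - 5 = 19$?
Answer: $- \frac{51849}{39593} \approx -1.3095$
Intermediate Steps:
$S{\left(Z,z \right)} = 192$ ($S{\left(Z,z \right)} = 40 + 8 \cdot 19 = 40 + 152 = 192$)
$H{\left(c \right)} = 192 + c$ ($H{\left(c \right)} = c + 192 = 192 + c$)
$\frac{154946 + 104299}{H{\left(336 \right)} - 198493} = \frac{154946 + 104299}{\left(192 + 336\right) - 198493} = \frac{259245}{528 - 198493} = \frac{259245}{-197965} = 259245 \left(- \frac{1}{197965}\right) = - \frac{51849}{39593}$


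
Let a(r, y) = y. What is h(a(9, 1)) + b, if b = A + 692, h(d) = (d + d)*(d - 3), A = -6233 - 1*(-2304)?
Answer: -3241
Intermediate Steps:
A = -3929 (A = -6233 + 2304 = -3929)
h(d) = 2*d*(-3 + d) (h(d) = (2*d)*(-3 + d) = 2*d*(-3 + d))
b = -3237 (b = -3929 + 692 = -3237)
h(a(9, 1)) + b = 2*1*(-3 + 1) - 3237 = 2*1*(-2) - 3237 = -4 - 3237 = -3241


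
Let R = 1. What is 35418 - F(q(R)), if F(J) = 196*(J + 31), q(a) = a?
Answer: 29146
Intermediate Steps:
F(J) = 6076 + 196*J (F(J) = 196*(31 + J) = 6076 + 196*J)
35418 - F(q(R)) = 35418 - (6076 + 196*1) = 35418 - (6076 + 196) = 35418 - 1*6272 = 35418 - 6272 = 29146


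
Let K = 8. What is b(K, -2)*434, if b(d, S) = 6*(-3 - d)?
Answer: -28644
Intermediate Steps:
b(d, S) = -18 - 6*d
b(K, -2)*434 = (-18 - 6*8)*434 = (-18 - 48)*434 = -66*434 = -28644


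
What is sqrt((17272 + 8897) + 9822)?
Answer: 3*sqrt(3999) ≈ 189.71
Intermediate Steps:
sqrt((17272 + 8897) + 9822) = sqrt(26169 + 9822) = sqrt(35991) = 3*sqrt(3999)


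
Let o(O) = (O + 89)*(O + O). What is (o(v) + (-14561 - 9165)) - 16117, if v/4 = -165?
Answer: 713877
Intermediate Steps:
v = -660 (v = 4*(-165) = -660)
o(O) = 2*O*(89 + O) (o(O) = (89 + O)*(2*O) = 2*O*(89 + O))
(o(v) + (-14561 - 9165)) - 16117 = (2*(-660)*(89 - 660) + (-14561 - 9165)) - 16117 = (2*(-660)*(-571) - 23726) - 16117 = (753720 - 23726) - 16117 = 729994 - 16117 = 713877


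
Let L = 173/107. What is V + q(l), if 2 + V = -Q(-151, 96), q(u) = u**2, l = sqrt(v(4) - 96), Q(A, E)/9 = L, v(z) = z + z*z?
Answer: -9903/107 ≈ -92.551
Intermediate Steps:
v(z) = z + z**2
L = 173/107 (L = 173*(1/107) = 173/107 ≈ 1.6168)
Q(A, E) = 1557/107 (Q(A, E) = 9*(173/107) = 1557/107)
l = 2*I*sqrt(19) (l = sqrt(4*(1 + 4) - 96) = sqrt(4*5 - 96) = sqrt(20 - 96) = sqrt(-76) = 2*I*sqrt(19) ≈ 8.7178*I)
V = -1771/107 (V = -2 - 1*1557/107 = -2 - 1557/107 = -1771/107 ≈ -16.551)
V + q(l) = -1771/107 + (2*I*sqrt(19))**2 = -1771/107 - 76 = -9903/107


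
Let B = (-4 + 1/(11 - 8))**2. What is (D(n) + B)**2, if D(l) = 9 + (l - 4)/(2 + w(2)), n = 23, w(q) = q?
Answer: 958441/1296 ≈ 739.54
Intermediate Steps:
D(l) = 8 + l/4 (D(l) = 9 + (l - 4)/(2 + 2) = 9 + (-4 + l)/4 = 9 + (-4 + l)*(1/4) = 9 + (-1 + l/4) = 8 + l/4)
B = 121/9 (B = (-4 + 1/3)**2 = (-11/3)**2 = 121/9 ≈ 13.444)
(D(n) + B)**2 = ((8 + (1/4)*23) + 121/9)**2 = ((8 + 23/4) + 121/9)**2 = (55/4 + 121/9)**2 = (979/36)**2 = 958441/1296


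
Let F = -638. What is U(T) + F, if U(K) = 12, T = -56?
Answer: -626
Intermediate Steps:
U(T) + F = 12 - 638 = -626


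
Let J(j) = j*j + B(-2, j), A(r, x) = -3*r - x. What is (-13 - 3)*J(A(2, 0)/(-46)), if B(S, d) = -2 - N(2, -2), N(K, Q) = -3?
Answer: -8608/529 ≈ -16.272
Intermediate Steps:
B(S, d) = 1 (B(S, d) = -2 - 1*(-3) = -2 + 3 = 1)
A(r, x) = -x - 3*r
J(j) = 1 + j**2 (J(j) = j*j + 1 = j**2 + 1 = 1 + j**2)
(-13 - 3)*J(A(2, 0)/(-46)) = (-13 - 3)*(1 + ((-1*0 - 3*2)/(-46))**2) = -16*(1 + ((0 - 6)*(-1/46))**2) = -16*(1 + (-6*(-1/46))**2) = -16*(1 + (3/23)**2) = -16*(1 + 9/529) = -16*538/529 = -8608/529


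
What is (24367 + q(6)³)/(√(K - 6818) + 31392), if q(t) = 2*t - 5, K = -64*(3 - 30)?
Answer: 387848160/492731377 - 12355*I*√5090/492731377 ≈ 0.78714 - 0.0017889*I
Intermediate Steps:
K = 1728 (K = -64*(-27) = 1728)
q(t) = -5 + 2*t
(24367 + q(6)³)/(√(K - 6818) + 31392) = (24367 + (-5 + 2*6)³)/(√(1728 - 6818) + 31392) = (24367 + (-5 + 12)³)/(√(-5090) + 31392) = (24367 + 7³)/(I*√5090 + 31392) = (24367 + 343)/(31392 + I*√5090) = 24710/(31392 + I*√5090)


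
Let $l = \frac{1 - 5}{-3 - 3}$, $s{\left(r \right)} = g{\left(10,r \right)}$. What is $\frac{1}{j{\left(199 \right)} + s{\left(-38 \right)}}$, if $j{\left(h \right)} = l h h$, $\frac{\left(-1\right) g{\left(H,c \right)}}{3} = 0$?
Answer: $\frac{3}{79202} \approx 3.7878 \cdot 10^{-5}$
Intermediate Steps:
$g{\left(H,c \right)} = 0$ ($g{\left(H,c \right)} = \left(-3\right) 0 = 0$)
$s{\left(r \right)} = 0$
$l = \frac{2}{3}$ ($l = - \frac{4}{-6} = \left(-4\right) \left(- \frac{1}{6}\right) = \frac{2}{3} \approx 0.66667$)
$j{\left(h \right)} = \frac{2 h^{2}}{3}$ ($j{\left(h \right)} = \frac{2 h}{3} h = \frac{2 h^{2}}{3}$)
$\frac{1}{j{\left(199 \right)} + s{\left(-38 \right)}} = \frac{1}{\frac{2 \cdot 199^{2}}{3} + 0} = \frac{1}{\frac{2}{3} \cdot 39601 + 0} = \frac{1}{\frac{79202}{3} + 0} = \frac{1}{\frac{79202}{3}} = \frac{3}{79202}$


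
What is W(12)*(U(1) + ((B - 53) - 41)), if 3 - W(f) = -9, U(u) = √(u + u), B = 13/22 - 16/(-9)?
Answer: -36286/33 + 12*√2 ≈ -1082.6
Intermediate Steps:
B = 469/198 (B = 13*(1/22) - 16*(-⅑) = 13/22 + 16/9 = 469/198 ≈ 2.3687)
U(u) = √2*√u (U(u) = √(2*u) = √2*√u)
W(f) = 12 (W(f) = 3 - 1*(-9) = 3 + 9 = 12)
W(12)*(U(1) + ((B - 53) - 41)) = 12*(√2*√1 + ((469/198 - 53) - 41)) = 12*(√2*1 + (-10025/198 - 41)) = 12*(√2 - 18143/198) = 12*(-18143/198 + √2) = -36286/33 + 12*√2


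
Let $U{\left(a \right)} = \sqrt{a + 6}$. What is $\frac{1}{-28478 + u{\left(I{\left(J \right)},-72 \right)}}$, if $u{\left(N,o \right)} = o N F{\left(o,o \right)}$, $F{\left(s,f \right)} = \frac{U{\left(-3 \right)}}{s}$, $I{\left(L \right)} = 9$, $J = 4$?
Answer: $- \frac{28478}{810996241} - \frac{9 \sqrt{3}}{810996241} \approx -3.5134 \cdot 10^{-5}$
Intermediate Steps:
$U{\left(a \right)} = \sqrt{6 + a}$
$F{\left(s,f \right)} = \frac{\sqrt{3}}{s}$ ($F{\left(s,f \right)} = \frac{\sqrt{6 - 3}}{s} = \frac{\sqrt{3}}{s}$)
$u{\left(N,o \right)} = N \sqrt{3}$ ($u{\left(N,o \right)} = o N \frac{\sqrt{3}}{o} = N o \frac{\sqrt{3}}{o} = N \sqrt{3}$)
$\frac{1}{-28478 + u{\left(I{\left(J \right)},-72 \right)}} = \frac{1}{-28478 + 9 \sqrt{3}}$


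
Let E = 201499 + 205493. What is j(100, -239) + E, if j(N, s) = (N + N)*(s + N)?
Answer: 379192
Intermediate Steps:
j(N, s) = 2*N*(N + s) (j(N, s) = (2*N)*(N + s) = 2*N*(N + s))
E = 406992
j(100, -239) + E = 2*100*(100 - 239) + 406992 = 2*100*(-139) + 406992 = -27800 + 406992 = 379192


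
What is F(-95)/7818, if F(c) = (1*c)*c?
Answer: 9025/7818 ≈ 1.1544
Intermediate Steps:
F(c) = c² (F(c) = c*c = c²)
F(-95)/7818 = (-95)²/7818 = 9025*(1/7818) = 9025/7818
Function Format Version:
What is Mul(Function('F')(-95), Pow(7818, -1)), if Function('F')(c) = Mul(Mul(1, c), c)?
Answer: Rational(9025, 7818) ≈ 1.1544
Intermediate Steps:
Function('F')(c) = Pow(c, 2) (Function('F')(c) = Mul(c, c) = Pow(c, 2))
Mul(Function('F')(-95), Pow(7818, -1)) = Mul(Pow(-95, 2), Pow(7818, -1)) = Mul(9025, Rational(1, 7818)) = Rational(9025, 7818)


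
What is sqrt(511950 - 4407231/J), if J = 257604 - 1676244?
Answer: sqrt(7155040440950735)/118220 ≈ 715.51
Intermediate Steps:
J = -1418640
sqrt(511950 - 4407231/J) = sqrt(511950 - 4407231/(-1418640)) = sqrt(511950 - 4407231*(-1/1418640)) = sqrt(511950 + 1469077/472880) = sqrt(242092385077/472880) = sqrt(7155040440950735)/118220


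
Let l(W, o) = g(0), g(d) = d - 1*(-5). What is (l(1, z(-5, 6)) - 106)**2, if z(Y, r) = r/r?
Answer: 10201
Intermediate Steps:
g(d) = 5 + d (g(d) = d + 5 = 5 + d)
z(Y, r) = 1
l(W, o) = 5 (l(W, o) = 5 + 0 = 5)
(l(1, z(-5, 6)) - 106)**2 = (5 - 106)**2 = (-101)**2 = 10201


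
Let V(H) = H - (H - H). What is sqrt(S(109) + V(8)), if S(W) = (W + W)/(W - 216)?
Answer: sqrt(68266)/107 ≈ 2.4418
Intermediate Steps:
V(H) = H (V(H) = H - 1*0 = H + 0 = H)
S(W) = 2*W/(-216 + W) (S(W) = (2*W)/(-216 + W) = 2*W/(-216 + W))
sqrt(S(109) + V(8)) = sqrt(2*109/(-216 + 109) + 8) = sqrt(2*109/(-107) + 8) = sqrt(2*109*(-1/107) + 8) = sqrt(-218/107 + 8) = sqrt(638/107) = sqrt(68266)/107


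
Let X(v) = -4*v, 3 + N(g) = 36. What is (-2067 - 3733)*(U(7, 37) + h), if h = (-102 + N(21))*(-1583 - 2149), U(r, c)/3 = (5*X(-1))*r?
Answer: -1495982400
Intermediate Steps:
N(g) = 33 (N(g) = -3 + 36 = 33)
U(r, c) = 60*r (U(r, c) = 3*((5*(-4*(-1)))*r) = 3*((5*4)*r) = 3*(20*r) = 60*r)
h = 257508 (h = (-102 + 33)*(-1583 - 2149) = -69*(-3732) = 257508)
(-2067 - 3733)*(U(7, 37) + h) = (-2067 - 3733)*(60*7 + 257508) = -5800*(420 + 257508) = -5800*257928 = -1495982400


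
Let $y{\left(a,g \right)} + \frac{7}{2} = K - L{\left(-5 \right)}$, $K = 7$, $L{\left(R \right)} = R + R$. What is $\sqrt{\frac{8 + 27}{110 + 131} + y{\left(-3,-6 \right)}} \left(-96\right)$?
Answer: $- \frac{48 \sqrt{3170114}}{241} \approx -354.62$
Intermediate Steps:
$L{\left(R \right)} = 2 R$
$y{\left(a,g \right)} = \frac{27}{2}$ ($y{\left(a,g \right)} = - \frac{7}{2} - \left(-7 + 2 \left(-5\right)\right) = - \frac{7}{2} + \left(7 - -10\right) = - \frac{7}{2} + \left(7 + 10\right) = - \frac{7}{2} + 17 = \frac{27}{2}$)
$\sqrt{\frac{8 + 27}{110 + 131} + y{\left(-3,-6 \right)}} \left(-96\right) = \sqrt{\frac{8 + 27}{110 + 131} + \frac{27}{2}} \left(-96\right) = \sqrt{\frac{35}{241} + \frac{27}{2}} \left(-96\right) = \sqrt{\frac{6577}{482}} \left(-96\right) = \frac{\sqrt{3170114}}{482} \left(-96\right) = - \frac{48 \sqrt{3170114}}{241}$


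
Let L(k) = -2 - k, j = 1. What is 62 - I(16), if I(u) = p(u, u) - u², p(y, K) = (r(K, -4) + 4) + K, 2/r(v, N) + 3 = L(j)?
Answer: 895/3 ≈ 298.33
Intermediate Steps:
r(v, N) = -⅓ (r(v, N) = 2/(-3 + (-2 - 1*1)) = 2/(-3 + (-2 - 1)) = 2/(-3 - 3) = 2/(-6) = 2*(-⅙) = -⅓)
p(y, K) = 11/3 + K (p(y, K) = (-⅓ + 4) + K = 11/3 + K)
I(u) = 11/3 + u - u² (I(u) = (11/3 + u) - u² = 11/3 + u - u²)
62 - I(16) = 62 - (11/3 + 16 - 1*16²) = 62 - (11/3 + 16 - 1*256) = 62 - (11/3 + 16 - 256) = 62 - 1*(-709/3) = 62 + 709/3 = 895/3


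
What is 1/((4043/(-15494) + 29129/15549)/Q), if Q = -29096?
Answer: -7009697929776/388460119 ≈ -18045.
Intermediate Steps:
1/((4043/(-15494) + 29129/15549)/Q) = 1/((4043/(-15494) + 29129/15549)/(-29096)) = 1/((4043*(-1/15494) + 29129*(1/15549))*(-1/29096)) = 1/((-4043/15494 + 29129/15549)*(-1/29096)) = 1/((388460119/240916206)*(-1/29096)) = 1/(-388460119/7009697929776) = -7009697929776/388460119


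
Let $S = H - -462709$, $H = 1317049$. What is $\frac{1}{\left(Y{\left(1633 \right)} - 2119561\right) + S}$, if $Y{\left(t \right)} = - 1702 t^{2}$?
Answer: $- \frac{1}{4539044481} \approx -2.2031 \cdot 10^{-10}$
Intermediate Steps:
$S = 1779758$ ($S = 1317049 - -462709 = 1317049 + 462709 = 1779758$)
$\frac{1}{\left(Y{\left(1633 \right)} - 2119561\right) + S} = \frac{1}{\left(- 1702 \cdot 1633^{2} - 2119561\right) + 1779758} = \frac{1}{\left(\left(-1702\right) 2666689 - 2119561\right) + 1779758} = \frac{1}{\left(-4538704678 - 2119561\right) + 1779758} = \frac{1}{-4540824239 + 1779758} = \frac{1}{-4539044481} = - \frac{1}{4539044481}$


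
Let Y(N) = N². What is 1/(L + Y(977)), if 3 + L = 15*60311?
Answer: 1/1859191 ≈ 5.3787e-7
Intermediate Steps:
L = 904662 (L = -3 + 15*60311 = -3 + 904665 = 904662)
1/(L + Y(977)) = 1/(904662 + 977²) = 1/(904662 + 954529) = 1/1859191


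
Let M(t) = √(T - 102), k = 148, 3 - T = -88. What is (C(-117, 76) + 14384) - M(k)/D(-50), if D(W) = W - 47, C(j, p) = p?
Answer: 14460 + I*√11/97 ≈ 14460.0 + 0.034192*I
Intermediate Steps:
T = 91 (T = 3 - 1*(-88) = 3 + 88 = 91)
M(t) = I*√11 (M(t) = √(91 - 102) = √(-11) = I*√11)
D(W) = -47 + W
(C(-117, 76) + 14384) - M(k)/D(-50) = (76 + 14384) - I*√11/(-47 - 50) = 14460 - I*√11/(-97) = 14460 - I*√11*(-1)/97 = 14460 - (-1)*I*√11/97 = 14460 + I*√11/97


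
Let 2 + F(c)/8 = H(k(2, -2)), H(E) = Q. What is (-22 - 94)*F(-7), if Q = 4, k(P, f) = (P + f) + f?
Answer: -1856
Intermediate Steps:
k(P, f) = P + 2*f
H(E) = 4
F(c) = 16 (F(c) = -16 + 8*4 = -16 + 32 = 16)
(-22 - 94)*F(-7) = (-22 - 94)*16 = -116*16 = -1856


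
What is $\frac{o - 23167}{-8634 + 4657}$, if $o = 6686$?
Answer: $\frac{16481}{3977} \approx 4.1441$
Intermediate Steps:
$\frac{o - 23167}{-8634 + 4657} = \frac{6686 - 23167}{-8634 + 4657} = - \frac{16481}{-3977} = \left(-16481\right) \left(- \frac{1}{3977}\right) = \frac{16481}{3977}$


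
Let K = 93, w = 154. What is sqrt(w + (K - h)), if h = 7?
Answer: 4*sqrt(15) ≈ 15.492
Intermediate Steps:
sqrt(w + (K - h)) = sqrt(154 + (93 - 1*7)) = sqrt(154 + (93 - 7)) = sqrt(154 + 86) = sqrt(240) = 4*sqrt(15)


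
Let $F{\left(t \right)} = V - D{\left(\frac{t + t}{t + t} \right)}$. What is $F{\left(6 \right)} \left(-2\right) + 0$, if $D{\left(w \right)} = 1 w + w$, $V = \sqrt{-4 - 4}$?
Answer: $4 - 4 i \sqrt{2} \approx 4.0 - 5.6569 i$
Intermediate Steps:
$V = 2 i \sqrt{2}$ ($V = \sqrt{-8} = 2 i \sqrt{2} \approx 2.8284 i$)
$D{\left(w \right)} = 2 w$ ($D{\left(w \right)} = w + w = 2 w$)
$F{\left(t \right)} = -2 + 2 i \sqrt{2}$ ($F{\left(t \right)} = 2 i \sqrt{2} - 2 \frac{t + t}{t + t} = 2 i \sqrt{2} - 2 \frac{2 t}{2 t} = 2 i \sqrt{2} - 2 \cdot 2 t \frac{1}{2 t} = 2 i \sqrt{2} - 2 \cdot 1 = 2 i \sqrt{2} - 2 = -2 + 2 i \sqrt{2}$)
$F{\left(6 \right)} \left(-2\right) + 0 = \left(-2 + 2 i \sqrt{2}\right) \left(-2\right) + 0 = \left(4 - 4 i \sqrt{2}\right) + 0 = 4 - 4 i \sqrt{2}$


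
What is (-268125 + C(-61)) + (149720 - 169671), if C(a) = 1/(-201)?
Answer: -57903277/201 ≈ -2.8808e+5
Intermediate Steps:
C(a) = -1/201
(-268125 + C(-61)) + (149720 - 169671) = (-268125 - 1/201) + (149720 - 169671) = -53893126/201 - 19951 = -57903277/201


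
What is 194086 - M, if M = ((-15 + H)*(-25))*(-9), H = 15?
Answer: 194086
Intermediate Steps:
M = 0 (M = ((-15 + 15)*(-25))*(-9) = (0*(-25))*(-9) = 0*(-9) = 0)
194086 - M = 194086 - 1*0 = 194086 + 0 = 194086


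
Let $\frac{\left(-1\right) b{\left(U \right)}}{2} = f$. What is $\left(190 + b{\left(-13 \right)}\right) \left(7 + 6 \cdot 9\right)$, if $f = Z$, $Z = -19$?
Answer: $13908$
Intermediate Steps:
$f = -19$
$b{\left(U \right)} = 38$ ($b{\left(U \right)} = \left(-2\right) \left(-19\right) = 38$)
$\left(190 + b{\left(-13 \right)}\right) \left(7 + 6 \cdot 9\right) = \left(190 + 38\right) \left(7 + 6 \cdot 9\right) = 228 \left(7 + 54\right) = 228 \cdot 61 = 13908$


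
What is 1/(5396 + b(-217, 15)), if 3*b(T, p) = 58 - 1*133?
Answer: 1/5371 ≈ 0.00018619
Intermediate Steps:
b(T, p) = -25 (b(T, p) = (58 - 1*133)/3 = (58 - 133)/3 = (1/3)*(-75) = -25)
1/(5396 + b(-217, 15)) = 1/(5396 - 25) = 1/5371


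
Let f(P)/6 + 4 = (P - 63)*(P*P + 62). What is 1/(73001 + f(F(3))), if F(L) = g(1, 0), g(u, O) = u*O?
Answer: 1/49541 ≈ 2.0185e-5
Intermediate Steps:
g(u, O) = O*u
F(L) = 0 (F(L) = 0*1 = 0)
f(P) = -24 + 6*(-63 + P)*(62 + P²) (f(P) = -24 + 6*((P - 63)*(P*P + 62)) = -24 + 6*((-63 + P)*(P² + 62)) = -24 + 6*((-63 + P)*(62 + P²)) = -24 + 6*(-63 + P)*(62 + P²))
1/(73001 + f(F(3))) = 1/(73001 + (-23460 - 378*0² + 6*0³ + 372*0)) = 1/(73001 + (-23460 - 378*0 + 6*0 + 0)) = 1/(73001 + (-23460 + 0 + 0 + 0)) = 1/(73001 - 23460) = 1/49541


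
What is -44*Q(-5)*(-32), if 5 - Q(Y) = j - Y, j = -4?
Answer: 5632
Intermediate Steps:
Q(Y) = 9 + Y (Q(Y) = 5 - (-4 - Y) = 5 + (4 + Y) = 9 + Y)
-44*Q(-5)*(-32) = -44*(9 - 5)*(-32) = -44*4*(-32) = -176*(-32) = 5632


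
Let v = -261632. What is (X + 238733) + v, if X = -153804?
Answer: -176703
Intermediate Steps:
(X + 238733) + v = (-153804 + 238733) - 261632 = 84929 - 261632 = -176703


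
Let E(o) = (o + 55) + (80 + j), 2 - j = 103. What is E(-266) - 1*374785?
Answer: -375017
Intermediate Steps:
j = -101 (j = 2 - 1*103 = 2 - 103 = -101)
E(o) = 34 + o (E(o) = (o + 55) + (80 - 101) = (55 + o) - 21 = 34 + o)
E(-266) - 1*374785 = (34 - 266) - 1*374785 = -232 - 374785 = -375017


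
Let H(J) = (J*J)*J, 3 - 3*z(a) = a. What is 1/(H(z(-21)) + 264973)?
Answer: 1/265485 ≈ 3.7667e-6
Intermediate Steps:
z(a) = 1 - a/3
H(J) = J**3 (H(J) = J**2*J = J**3)
1/(H(z(-21)) + 264973) = 1/((1 - 1/3*(-21))**3 + 264973) = 1/((1 + 7)**3 + 264973) = 1/(8**3 + 264973) = 1/(512 + 264973) = 1/265485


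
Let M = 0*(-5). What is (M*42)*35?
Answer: 0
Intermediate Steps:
M = 0
(M*42)*35 = (0*42)*35 = 0*35 = 0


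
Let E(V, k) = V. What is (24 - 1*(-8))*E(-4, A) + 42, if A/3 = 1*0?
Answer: -86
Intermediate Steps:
A = 0 (A = 3*(1*0) = 3*0 = 0)
(24 - 1*(-8))*E(-4, A) + 42 = (24 - 1*(-8))*(-4) + 42 = (24 + 8)*(-4) + 42 = 32*(-4) + 42 = -128 + 42 = -86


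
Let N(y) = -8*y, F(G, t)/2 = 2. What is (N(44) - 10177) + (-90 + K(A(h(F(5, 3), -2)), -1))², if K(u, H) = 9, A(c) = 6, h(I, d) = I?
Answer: -3968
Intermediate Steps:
F(G, t) = 4 (F(G, t) = 2*2 = 4)
(N(44) - 10177) + (-90 + K(A(h(F(5, 3), -2)), -1))² = (-8*44 - 10177) + (-90 + 9)² = (-352 - 10177) + (-81)² = -10529 + 6561 = -3968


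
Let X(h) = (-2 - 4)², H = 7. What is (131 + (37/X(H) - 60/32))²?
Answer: 87815641/5184 ≈ 16940.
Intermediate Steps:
X(h) = 36 (X(h) = (-6)² = 36)
(131 + (37/X(H) - 60/32))² = (131 + (37/36 - 60/32))² = (131 + (37*(1/36) - 60*1/32))² = (131 + (37/36 - 15/8))² = (131 - 61/72)² = (9371/72)² = 87815641/5184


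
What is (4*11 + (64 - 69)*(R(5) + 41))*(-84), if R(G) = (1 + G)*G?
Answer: 26124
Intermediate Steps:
R(G) = G*(1 + G)
(4*11 + (64 - 69)*(R(5) + 41))*(-84) = (4*11 + (64 - 69)*(5*(1 + 5) + 41))*(-84) = (44 - 5*(5*6 + 41))*(-84) = (44 - 5*(30 + 41))*(-84) = (44 - 5*71)*(-84) = (44 - 355)*(-84) = -311*(-84) = 26124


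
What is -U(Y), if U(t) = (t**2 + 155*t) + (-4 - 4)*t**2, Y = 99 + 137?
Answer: 353292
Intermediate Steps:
Y = 236
U(t) = -7*t**2 + 155*t (U(t) = (t**2 + 155*t) - 8*t**2 = -7*t**2 + 155*t)
-U(Y) = -236*(155 - 7*236) = -236*(155 - 1652) = -236*(-1497) = -1*(-353292) = 353292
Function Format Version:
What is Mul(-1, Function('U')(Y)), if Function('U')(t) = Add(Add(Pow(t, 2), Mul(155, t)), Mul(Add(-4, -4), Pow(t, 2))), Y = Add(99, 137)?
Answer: 353292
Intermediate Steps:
Y = 236
Function('U')(t) = Add(Mul(-7, Pow(t, 2)), Mul(155, t)) (Function('U')(t) = Add(Add(Pow(t, 2), Mul(155, t)), Mul(-8, Pow(t, 2))) = Add(Mul(-7, Pow(t, 2)), Mul(155, t)))
Mul(-1, Function('U')(Y)) = Mul(-1, Mul(236, Add(155, Mul(-7, 236)))) = Mul(-1, Mul(236, Add(155, -1652))) = Mul(-1, Mul(236, -1497)) = Mul(-1, -353292) = 353292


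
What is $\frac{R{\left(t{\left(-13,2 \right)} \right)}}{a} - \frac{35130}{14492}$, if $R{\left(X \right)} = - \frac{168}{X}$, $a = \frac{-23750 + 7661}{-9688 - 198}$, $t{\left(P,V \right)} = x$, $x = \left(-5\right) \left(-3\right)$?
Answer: $- \frac{5424517961}{582904470} \approx -9.306$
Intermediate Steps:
$x = 15$
$t{\left(P,V \right)} = 15$
$a = \frac{16089}{9886}$ ($a = - \frac{16089}{-9886} = \left(-16089\right) \left(- \frac{1}{9886}\right) = \frac{16089}{9886} \approx 1.6275$)
$\frac{R{\left(t{\left(-13,2 \right)} \right)}}{a} - \frac{35130}{14492} = \frac{\left(-168\right) \frac{1}{15}}{\frac{16089}{9886}} - \frac{35130}{14492} = \left(-168\right) \frac{1}{15} \cdot \frac{9886}{16089} - \frac{17565}{7246} = \left(- \frac{56}{5}\right) \frac{9886}{16089} - \frac{17565}{7246} = - \frac{553616}{80445} - \frac{17565}{7246} = - \frac{5424517961}{582904470}$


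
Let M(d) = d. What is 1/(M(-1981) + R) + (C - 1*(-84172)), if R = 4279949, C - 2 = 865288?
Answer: 4061768053217/4277968 ≈ 9.4946e+5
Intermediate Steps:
C = 865290 (C = 2 + 865288 = 865290)
1/(M(-1981) + R) + (C - 1*(-84172)) = 1/(-1981 + 4279949) + (865290 - 1*(-84172)) = 1/4277968 + (865290 + 84172) = 1/4277968 + 949462 = 4061768053217/4277968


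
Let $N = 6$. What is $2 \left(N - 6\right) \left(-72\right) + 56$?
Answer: $56$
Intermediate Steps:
$2 \left(N - 6\right) \left(-72\right) + 56 = 2 \left(6 - 6\right) \left(-72\right) + 56 = 2 \cdot 0 \left(-72\right) + 56 = 0 \left(-72\right) + 56 = 0 + 56 = 56$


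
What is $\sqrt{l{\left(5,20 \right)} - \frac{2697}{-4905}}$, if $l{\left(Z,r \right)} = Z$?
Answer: $\frac{\sqrt{14835990}}{1635} \approx 2.3558$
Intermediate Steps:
$\sqrt{l{\left(5,20 \right)} - \frac{2697}{-4905}} = \sqrt{5 - \frac{2697}{-4905}} = \sqrt{5 - - \frac{899}{1635}} = \sqrt{5 + \frac{899}{1635}} = \sqrt{\frac{9074}{1635}} = \frac{\sqrt{14835990}}{1635}$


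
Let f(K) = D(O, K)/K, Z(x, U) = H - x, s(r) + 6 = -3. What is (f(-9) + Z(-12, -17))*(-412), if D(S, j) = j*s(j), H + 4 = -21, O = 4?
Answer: 9064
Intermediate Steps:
H = -25 (H = -4 - 21 = -25)
s(r) = -9 (s(r) = -6 - 3 = -9)
Z(x, U) = -25 - x
D(S, j) = -9*j (D(S, j) = j*(-9) = -9*j)
f(K) = -9 (f(K) = (-9*K)/K = -9)
(f(-9) + Z(-12, -17))*(-412) = (-9 + (-25 - 1*(-12)))*(-412) = (-9 + (-25 + 12))*(-412) = (-9 - 13)*(-412) = -22*(-412) = 9064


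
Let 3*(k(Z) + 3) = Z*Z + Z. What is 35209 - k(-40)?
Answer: 34692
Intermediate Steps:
k(Z) = -3 + Z/3 + Z**2/3 (k(Z) = -3 + (Z*Z + Z)/3 = -3 + (Z**2 + Z)/3 = -3 + (Z + Z**2)/3 = -3 + (Z/3 + Z**2/3) = -3 + Z/3 + Z**2/3)
35209 - k(-40) = 35209 - (-3 + (1/3)*(-40) + (1/3)*(-40)**2) = 35209 - (-3 - 40/3 + (1/3)*1600) = 35209 - (-3 - 40/3 + 1600/3) = 35209 - 1*517 = 35209 - 517 = 34692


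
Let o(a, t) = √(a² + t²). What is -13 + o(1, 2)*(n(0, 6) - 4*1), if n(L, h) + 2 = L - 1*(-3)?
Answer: -13 - 3*√5 ≈ -19.708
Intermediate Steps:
n(L, h) = 1 + L (n(L, h) = -2 + (L - 1*(-3)) = -2 + (L + 3) = -2 + (3 + L) = 1 + L)
-13 + o(1, 2)*(n(0, 6) - 4*1) = -13 + √(1² + 2²)*((1 + 0) - 4*1) = -13 + √(1 + 4)*(1 - 4) = -13 + √5*(-3) = -13 - 3*√5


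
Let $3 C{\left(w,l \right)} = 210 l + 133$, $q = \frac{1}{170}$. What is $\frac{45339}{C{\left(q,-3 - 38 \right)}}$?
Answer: $- \frac{19431}{1211} \approx -16.045$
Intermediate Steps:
$q = \frac{1}{170} \approx 0.0058824$
$C{\left(w,l \right)} = \frac{133}{3} + 70 l$ ($C{\left(w,l \right)} = \frac{210 l + 133}{3} = \frac{133 + 210 l}{3} = \frac{133}{3} + 70 l$)
$\frac{45339}{C{\left(q,-3 - 38 \right)}} = \frac{45339}{\frac{133}{3} + 70 \left(-3 - 38\right)} = \frac{45339}{\frac{133}{3} + 70 \left(-41\right)} = \frac{45339}{\frac{133}{3} - 2870} = \frac{45339}{- \frac{8477}{3}} = 45339 \left(- \frac{3}{8477}\right) = - \frac{19431}{1211}$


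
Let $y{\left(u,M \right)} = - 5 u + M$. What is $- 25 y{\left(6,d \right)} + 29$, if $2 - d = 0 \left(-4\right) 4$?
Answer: $729$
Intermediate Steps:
$d = 2$ ($d = 2 - 0 \left(-4\right) 4 = 2 - 0 \cdot 4 = 2 - 0 = 2 + 0 = 2$)
$y{\left(u,M \right)} = M - 5 u$
$- 25 y{\left(6,d \right)} + 29 = - 25 \left(2 - 30\right) + 29 = \left(-25\right) \left(-28\right) + 29 = 700 + 29 = 729$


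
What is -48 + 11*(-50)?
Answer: -598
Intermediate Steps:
-48 + 11*(-50) = -48 - 550 = -598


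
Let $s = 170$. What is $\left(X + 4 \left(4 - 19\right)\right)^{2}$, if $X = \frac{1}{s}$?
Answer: $\frac{104019601}{28900} \approx 3599.3$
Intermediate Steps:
$X = \frac{1}{170} \approx 0.0058824$
$\left(X + 4 \left(4 - 19\right)\right)^{2} = \left(\frac{1}{170} + 4 \left(4 - 19\right)\right)^{2} = \left(\frac{1}{170} + 4 \left(-15\right)\right)^{2} = \left(\frac{1}{170} - 60\right)^{2} = \left(- \frac{10199}{170}\right)^{2} = \frac{104019601}{28900}$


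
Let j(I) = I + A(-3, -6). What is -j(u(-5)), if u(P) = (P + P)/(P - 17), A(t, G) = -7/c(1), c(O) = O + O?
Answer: 67/22 ≈ 3.0455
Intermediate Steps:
c(O) = 2*O
A(t, G) = -7/2 (A(t, G) = -7/(2*1) = -7/2)
u(P) = 2*P/(-17 + P) (u(P) = (2*P)/(-17 + P) = 2*P/(-17 + P))
j(I) = -7/2 + I (j(I) = I - 7/2 = -7/2 + I)
-j(u(-5)) = -(-7/2 + 2*(-5)/(-17 - 5)) = -(-7/2 + 2*(-5)/(-22)) = -(-7/2 + 2*(-5)*(-1/22)) = -(-7/2 + 5/11) = -1*(-67/22) = 67/22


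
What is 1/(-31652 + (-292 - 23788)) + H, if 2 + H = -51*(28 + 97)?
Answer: -355402965/55732 ≈ -6377.0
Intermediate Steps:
H = -6377 (H = -2 - 51*(28 + 97) = -2 - 51*125 = -2 - 6375 = -6377)
1/(-31652 + (-292 - 23788)) + H = 1/(-31652 + (-292 - 23788)) - 6377 = 1/(-31652 - 24080) - 6377 = 1/(-55732) - 6377 = -1/55732 - 6377 = -355402965/55732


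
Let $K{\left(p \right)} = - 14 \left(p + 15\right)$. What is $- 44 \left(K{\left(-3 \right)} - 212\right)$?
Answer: $16720$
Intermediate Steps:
$K{\left(p \right)} = -210 - 14 p$ ($K{\left(p \right)} = - 14 \left(15 + p\right) = -210 - 14 p$)
$- 44 \left(K{\left(-3 \right)} - 212\right) = - 44 \left(\left(-210 - -42\right) - 212\right) = - 44 \left(\left(-210 + 42\right) - 212\right) = - 44 \left(-168 - 212\right) = \left(-44\right) \left(-380\right) = 16720$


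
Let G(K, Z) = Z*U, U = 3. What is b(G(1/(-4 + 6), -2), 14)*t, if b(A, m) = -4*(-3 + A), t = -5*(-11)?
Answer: 1980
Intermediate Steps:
G(K, Z) = 3*Z (G(K, Z) = Z*3 = 3*Z)
t = 55
b(A, m) = 12 - 4*A
b(G(1/(-4 + 6), -2), 14)*t = (12 - 12*(-2))*55 = (12 - 4*(-6))*55 = (12 + 24)*55 = 36*55 = 1980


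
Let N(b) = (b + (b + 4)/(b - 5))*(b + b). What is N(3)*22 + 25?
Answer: -41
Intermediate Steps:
N(b) = 2*b*(b + (4 + b)/(-5 + b)) (N(b) = (b + (4 + b)/(-5 + b))*(2*b) = 2*b*(b + (4 + b)/(-5 + b)))
N(3)*22 + 25 = (2*3*(4 + 3**2 - 4*3)/(-5 + 3))*22 + 25 = (2*3*(4 + 9 - 12)/(-2))*22 + 25 = (2*3*(-1/2)*1)*22 + 25 = -3*22 + 25 = -66 + 25 = -41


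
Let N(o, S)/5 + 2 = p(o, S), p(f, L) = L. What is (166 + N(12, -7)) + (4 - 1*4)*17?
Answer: 121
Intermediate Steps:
N(o, S) = -10 + 5*S
(166 + N(12, -7)) + (4 - 1*4)*17 = (166 + (-10 + 5*(-7))) + (4 - 1*4)*17 = (166 + (-10 - 35)) + (4 - 4)*17 = (166 - 45) + 0*17 = 121 + 0 = 121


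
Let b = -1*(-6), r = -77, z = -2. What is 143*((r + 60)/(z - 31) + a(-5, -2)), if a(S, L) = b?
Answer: 2795/3 ≈ 931.67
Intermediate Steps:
b = 6
a(S, L) = 6
143*((r + 60)/(z - 31) + a(-5, -2)) = 143*((-77 + 60)/(-2 - 31) + 6) = 143*(-17/(-33) + 6) = 143*(-17*(-1/33) + 6) = 143*(17/33 + 6) = 143*(215/33) = 2795/3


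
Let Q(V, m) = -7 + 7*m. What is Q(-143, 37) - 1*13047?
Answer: -12795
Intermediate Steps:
Q(-143, 37) - 1*13047 = (-7 + 7*37) - 1*13047 = (-7 + 259) - 13047 = 252 - 13047 = -12795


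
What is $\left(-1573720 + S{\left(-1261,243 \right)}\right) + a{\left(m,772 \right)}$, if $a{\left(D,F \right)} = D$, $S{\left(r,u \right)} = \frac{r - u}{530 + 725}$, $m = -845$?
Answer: $- \frac{1976080579}{1255} \approx -1.5746 \cdot 10^{6}$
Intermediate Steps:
$S{\left(r,u \right)} = - \frac{u}{1255} + \frac{r}{1255}$ ($S{\left(r,u \right)} = \frac{r - u}{1255} = \left(r - u\right) \frac{1}{1255} = - \frac{u}{1255} + \frac{r}{1255}$)
$\left(-1573720 + S{\left(-1261,243 \right)}\right) + a{\left(m,772 \right)} = \left(-1573720 + \left(\left(- \frac{1}{1255}\right) 243 + \frac{1}{1255} \left(-1261\right)\right)\right) - 845 = \left(-1573720 - \frac{1504}{1255}\right) - 845 = - \frac{1975020104}{1255} - 845 = - \frac{1976080579}{1255}$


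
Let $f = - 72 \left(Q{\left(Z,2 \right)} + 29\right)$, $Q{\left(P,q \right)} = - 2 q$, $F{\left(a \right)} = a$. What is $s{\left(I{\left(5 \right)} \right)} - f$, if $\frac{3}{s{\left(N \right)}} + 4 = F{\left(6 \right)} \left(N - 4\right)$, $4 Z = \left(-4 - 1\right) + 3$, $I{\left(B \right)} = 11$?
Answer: $\frac{68403}{38} \approx 1800.1$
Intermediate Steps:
$Z = - \frac{1}{2}$ ($Z = \frac{\left(-4 - 1\right) + 3}{4} = \frac{-5 + 3}{4} = \frac{1}{4} \left(-2\right) = - \frac{1}{2} \approx -0.5$)
$s{\left(N \right)} = \frac{3}{-28 + 6 N}$ ($s{\left(N \right)} = \frac{3}{-4 + 6 \left(N - 4\right)} = \frac{3}{-4 + 6 \left(-4 + N\right)} = \frac{3}{-4 + \left(-24 + 6 N\right)} = \frac{3}{-28 + 6 N}$)
$f = -1800$ ($f = - 72 \left(\left(-2\right) 2 + 29\right) = - 72 \left(-4 + 29\right) = \left(-72\right) 25 = -1800$)
$s{\left(I{\left(5 \right)} \right)} - f = \frac{3}{2 \left(-14 + 3 \cdot 11\right)} - -1800 = \frac{3}{2 \left(-14 + 33\right)} + 1800 = \frac{3}{2 \cdot 19} + 1800 = \frac{3}{2} \cdot \frac{1}{19} + 1800 = \frac{3}{38} + 1800 = \frac{68403}{38}$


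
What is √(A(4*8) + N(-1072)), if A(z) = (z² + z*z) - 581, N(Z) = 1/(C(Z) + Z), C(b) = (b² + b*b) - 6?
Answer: √7742153154091990/2297290 ≈ 38.301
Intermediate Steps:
C(b) = -6 + 2*b² (C(b) = (b² + b²) - 6 = 2*b² - 6 = -6 + 2*b²)
N(Z) = 1/(-6 + Z + 2*Z²) (N(Z) = 1/((-6 + 2*Z²) + Z) = 1/(-6 + Z + 2*Z²))
A(z) = -581 + 2*z² (A(z) = (z² + z²) - 581 = 2*z² - 581 = -581 + 2*z²)
√(A(4*8) + N(-1072)) = √((-581 + 2*(4*8)²) + 1/(-6 - 1072 + 2*(-1072)²)) = √((-581 + 2*32²) + 1/(-6 - 1072 + 2*1149184)) = √((-581 + 2*1024) + 1/(-6 - 1072 + 2298368)) = √((-581 + 2048) + 1/2297290) = √(1467 + 1/2297290) = √(3370124431/2297290) = √7742153154091990/2297290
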